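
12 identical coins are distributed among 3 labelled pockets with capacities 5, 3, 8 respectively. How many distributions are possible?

Ignoring the caps, the number of non-negative solutions to x_1+…+x_3 = 12 is C(14,2) = 91.
Subtract solutions that violate a single cap (substitute x_i' = x_i − (cap_i+1)): x_1 ≥ 6 gives C(8,2) = 28; x_2 ≥ 4 gives C(10,2) = 45; x_3 ≥ 9 gives C(5,2) = 10. Together 83.
Add back pairs where two caps are both exceeded: 6 + 0 + 0 = 6.
By inclusion–exclusion the count is 91 − 83 + 6 = 14.

14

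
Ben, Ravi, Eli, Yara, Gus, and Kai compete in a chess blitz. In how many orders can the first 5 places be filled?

There are 6 choices for 1st place, 5 for 2nd, and so on down to 2 for position 5.
That gives 6 × 5 × 4 × 3 × 2 = 720.

720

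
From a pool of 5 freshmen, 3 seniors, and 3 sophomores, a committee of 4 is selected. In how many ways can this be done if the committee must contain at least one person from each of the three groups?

180

Total 4-person selections from all 11: C(11,4) = 330.
Subtract selections that omit an entire group: no freshmen → C(6,4) = 15; no seniors → C(8,4) = 70; no sophomores → C(8,4) = 70.
Add back selections omitting two groups (i.e. drawn from a single group): C(5,4) + C(3,4) + C(3,4) = 5.
By inclusion–exclusion: 330 − 155 + 5 = 180.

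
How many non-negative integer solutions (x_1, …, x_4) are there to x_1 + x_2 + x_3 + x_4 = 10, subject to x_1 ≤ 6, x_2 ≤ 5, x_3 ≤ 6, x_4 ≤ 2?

By stars and bars, unrestricted non-negative solutions to x_1+…+x_4 = 10 number C(10+3,3) = 286.
Subtract solutions that violate a single cap (substitute x_i' = x_i − (cap_i+1)): x_1 ≥ 7 gives C(6,3) = 20; x_2 ≥ 6 gives C(7,3) = 35; x_3 ≥ 7 gives C(6,3) = 20; x_4 ≥ 3 gives C(10,3) = 120. Together 195.
Add back pairs where two caps are both exceeded: 0 + 0 + 1 + 0 + 4 + 1 = 6.
By inclusion–exclusion the count is 286 − 195 + 6 = 97.

97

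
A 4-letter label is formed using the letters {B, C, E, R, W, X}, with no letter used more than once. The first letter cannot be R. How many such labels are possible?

The first letter has 6−1 = 5 choices (anything except R).
The remaining 3 letters are filled from the other 5 symbols without repetition: 5 × 4 × 3 = 60.
Total: 5 × 60 = 300.

300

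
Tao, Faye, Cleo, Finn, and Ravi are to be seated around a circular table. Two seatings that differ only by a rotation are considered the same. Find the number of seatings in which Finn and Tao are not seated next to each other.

12

All circular seatings of 5 people number (4)! = 24.
Seatings with Finn beside Tao: treat them as a block with 2 internal orders, giving 2 × (3)! = 12.
Subtracting, 24 − 12 = 12.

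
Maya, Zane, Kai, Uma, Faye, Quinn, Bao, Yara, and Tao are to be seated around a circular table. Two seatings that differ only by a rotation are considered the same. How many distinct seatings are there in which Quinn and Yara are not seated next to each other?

All circular seatings of 9 people number (8)! = 40320.
Those with Quinn next to Yara: fuse the pair into one unit and seat 8 units around a circle — 2·(7)! = 10080.
Subtracting, 40320 − 10080 = 30240.

30240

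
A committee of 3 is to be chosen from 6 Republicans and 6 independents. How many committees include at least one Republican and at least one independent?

180

Unrestricted: C(12,3) = 220 ways to pick any 3 of the 12.
Selections missing a whole group: no Republicans → C(6,3) = 20; no independents → C(6,3) = 20.
Both groups omitted at once is impossible, so 220 − 40 = 180.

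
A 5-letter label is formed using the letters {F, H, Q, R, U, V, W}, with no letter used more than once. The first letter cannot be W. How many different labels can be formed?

The first letter has 7−1 = 6 choices (anything except W).
The remaining 4 letters are filled from the other 6 symbols without repetition: 6 × 5 × 4 × 3 = 360.
Total: 6 × 360 = 2160.

2160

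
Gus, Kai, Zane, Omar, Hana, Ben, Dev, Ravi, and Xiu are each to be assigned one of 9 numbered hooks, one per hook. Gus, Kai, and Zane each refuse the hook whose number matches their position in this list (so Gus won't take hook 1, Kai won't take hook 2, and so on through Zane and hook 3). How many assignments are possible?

256320

Let Aᵢ (for i ∈ {1, 2, 3}) be the placements that put person i in their forbidden hook. Any j of these fix j positions, leaving (9−j)! ways to fill the rest, and there are C(3,j) ways to pick which j.
By inclusion–exclusion, the number of valid placements is Σ_{j=0}^{3} (−1)^j C(3,j)·(9−j)!.
Computing: 362880 − 120960 + 15120 − 720 = 256320.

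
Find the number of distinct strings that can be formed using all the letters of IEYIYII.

105

IEYIYII has 7 letters with I appearing 4 times and Y appearing twice.
So there are 7! / (4!·2!) = 105 distinguishable arrangements.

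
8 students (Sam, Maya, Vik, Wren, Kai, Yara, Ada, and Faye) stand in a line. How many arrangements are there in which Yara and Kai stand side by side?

10080

Glue Yara and Kai into one block (2 internal orders), leaving 7 units to arrange in a row.
So the count is 2·(7)! = 10080.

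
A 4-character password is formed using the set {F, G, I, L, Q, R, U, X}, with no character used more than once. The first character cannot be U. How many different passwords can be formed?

1470

The first character has 8−1 = 7 choices (anything except U).
The remaining 3 characters are filled from the other 7 symbols without repetition: 7 × 6 × 5 = 210.
Total: 7 × 210 = 1470.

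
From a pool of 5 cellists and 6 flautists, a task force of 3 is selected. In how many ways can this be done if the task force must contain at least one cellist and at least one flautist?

135

With no constraint there are C(11,3) = 165 possible selections.
Subtract selections that omit an entire group: no cellists → C(6,3) = 20; no flautists → C(5,3) = 10.
Both groups omitted at once is impossible, so 165 − 30 = 135.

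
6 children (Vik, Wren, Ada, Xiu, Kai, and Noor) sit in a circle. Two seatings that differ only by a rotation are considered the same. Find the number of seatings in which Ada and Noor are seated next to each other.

48

Glue Ada and Noor into a block (2 internal orders). Seating 5 units around a circle gives (4)! arrangements.
So 2 × (4)! = 2 × 24 = 48.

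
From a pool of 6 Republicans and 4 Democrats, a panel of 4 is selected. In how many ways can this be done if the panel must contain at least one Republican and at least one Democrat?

Total 4-person selections from all 10: C(10,4) = 210.
Selections missing a whole group: no Republicans → C(4,4) = 1; no Democrats → C(6,4) = 15.
Both groups omitted at once is impossible, so 210 − 16 = 194.

194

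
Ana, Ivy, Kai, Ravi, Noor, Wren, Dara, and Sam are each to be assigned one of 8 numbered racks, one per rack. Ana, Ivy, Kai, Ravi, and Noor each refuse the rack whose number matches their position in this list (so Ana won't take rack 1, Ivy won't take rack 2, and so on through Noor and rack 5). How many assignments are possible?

Let Aᵢ (for 1 ≤ i ≤ 5) be the placements that put person i in their forbidden rack. Any j of these fix j positions, leaving (8−j)! ways to fill the rest, and there are C(5,j) ways to pick which j.
By inclusion–exclusion, the number of valid placements is Σ_{j=0}^{5} (−1)^j C(5,j)·(8−j)!.
Computing: 40320 − 25200 + 7200 − 1200 + 120 − 6 = 21234.

21234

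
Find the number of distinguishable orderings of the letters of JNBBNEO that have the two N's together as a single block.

360

Treat the 2 copies of N as a single block. The multiset to arrange is then {NN, B, B, E, J, O}, 6 items in all.
That gives (6)!/(2!) = 360 arrangements.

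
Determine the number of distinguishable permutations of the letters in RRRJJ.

10

The 5 letters of RRRJJ have repeats: J appearing twice and R appearing 3 times.
So there are 5! / (3!·2!) = 10 distinguishable arrangements.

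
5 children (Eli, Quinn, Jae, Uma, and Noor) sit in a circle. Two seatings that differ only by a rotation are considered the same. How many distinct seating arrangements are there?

24

Seat Eli anywhere (absorbing the rotational symmetry), then permute the other 4: (4)! = 24.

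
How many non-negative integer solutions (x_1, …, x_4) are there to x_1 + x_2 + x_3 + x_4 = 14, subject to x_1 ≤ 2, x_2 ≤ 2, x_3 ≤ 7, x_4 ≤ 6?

18

Without the upper bounds there are C(17,3) = 680 ways to split 14 among 4 variables.
Subtract solutions that violate a single cap (substitute x_i' = x_i − (cap_i+1)): x_1 ≥ 3 gives C(14,3) = 364; x_2 ≥ 3 gives C(14,3) = 364; x_3 ≥ 8 gives C(9,3) = 84; x_4 ≥ 7 gives C(10,3) = 120. Together 932.
Add back pairs where two caps are both exceeded: 165 + 20 + 35 + 20 + 35 + 0 = 275.
Subtract triples: 1 + 4 + 0 + 0 = 5.
By inclusion–exclusion the count is 680 − 932 + 275 − 5 = 18.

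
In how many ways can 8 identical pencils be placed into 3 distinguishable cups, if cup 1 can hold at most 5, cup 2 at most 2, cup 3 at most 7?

17

Ignoring the caps, the number of non-negative solutions to x_1+…+x_3 = 8 is C(10,2) = 45.
Subtract solutions that violate a single cap (substitute x_i' = x_i − (cap_i+1)): x_1 ≥ 6 gives C(4,2) = 6; x_2 ≥ 3 gives C(7,2) = 21; x_3 ≥ 8 gives C(2,2) = 1. Together 28.
No two caps can be exceeded simultaneously, so the pair terms are all 0.
By inclusion–exclusion the count is 45 − 28 + 0 = 17.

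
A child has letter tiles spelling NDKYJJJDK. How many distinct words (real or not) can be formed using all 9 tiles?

The 9 letters of NDKYJJJDK have repeats: D appearing twice, J appearing 3 times, and K appearing twice.
The number of distinct arrangements is 9!/(3!·2!·2!) = 362880/24 = 15120.

15120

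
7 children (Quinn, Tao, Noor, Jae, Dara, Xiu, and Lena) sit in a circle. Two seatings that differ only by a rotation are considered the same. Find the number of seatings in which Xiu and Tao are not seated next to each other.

480

All circular seatings of 7 people number (6)! = 720.
Seatings with Xiu beside Tao: treat them as a block with 2 internal orders, giving 2 × (5)! = 240.
Subtracting, 720 − 240 = 480.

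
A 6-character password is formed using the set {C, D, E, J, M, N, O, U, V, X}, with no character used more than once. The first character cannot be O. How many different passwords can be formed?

The first character has 10−1 = 9 choices (anything except O).
The remaining 5 characters are filled from the other 9 symbols without repetition: 9 × 8 × 7 × 6 × 5 = 15120.
Total: 9 × 15120 = 136080.

136080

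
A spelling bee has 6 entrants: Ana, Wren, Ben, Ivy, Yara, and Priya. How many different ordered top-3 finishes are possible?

120

There are 6 choices for 1st place, 5 for 2nd, and 4 for 3rd.
That gives 6 × 5 × 4 = 120.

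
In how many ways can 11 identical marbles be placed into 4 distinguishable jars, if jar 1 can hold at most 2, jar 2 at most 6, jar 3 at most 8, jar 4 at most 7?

139

Without the upper bounds there are C(14,3) = 364 ways to split 11 among 4 jars.
Subtract solutions that violate a single cap (substitute x_i' = x_i − (cap_i+1)): x_1 ≥ 3 gives C(11,3) = 165; x_2 ≥ 7 gives C(7,3) = 35; x_3 ≥ 9 gives C(5,3) = 10; x_4 ≥ 8 gives C(6,3) = 20. Together 230.
Add back pairs where two caps are both exceeded: 4 + 0 + 1 + 0 + 0 + 0 = 5.
By inclusion–exclusion the count is 364 − 230 + 5 = 139.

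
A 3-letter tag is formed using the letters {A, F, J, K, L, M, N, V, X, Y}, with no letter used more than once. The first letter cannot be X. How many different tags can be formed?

648

The first letter has 10−1 = 9 choices (anything except X).
The remaining 2 letters are filled from the other 9 symbols without repetition: 9 × 8 = 72.
Total: 9 × 72 = 648.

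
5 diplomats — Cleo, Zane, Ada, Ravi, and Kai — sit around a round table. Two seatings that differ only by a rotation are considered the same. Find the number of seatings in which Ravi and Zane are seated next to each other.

12

Glue Ravi and Zane into a block (2 internal orders). Seating 4 units around a circle gives (3)! arrangements.
So 2 × (3)! = 2 × 6 = 12.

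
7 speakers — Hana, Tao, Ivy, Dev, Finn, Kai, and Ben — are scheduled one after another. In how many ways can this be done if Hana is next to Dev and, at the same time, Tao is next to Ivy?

Treat {Hana,Dev} as one block (2 orders) and {Tao,Ivy} as another (2 orders).
That leaves 5 units to arrange: 2 × 2 × 5! = 4 × 120 = 480.

480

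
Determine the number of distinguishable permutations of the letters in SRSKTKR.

SRSKTKR has 7 letters with K appearing twice, R appearing twice, and S appearing twice.
Dividing 7! = 5040 by 2!·2!·2! = 8 for the repeated letters gives 630.

630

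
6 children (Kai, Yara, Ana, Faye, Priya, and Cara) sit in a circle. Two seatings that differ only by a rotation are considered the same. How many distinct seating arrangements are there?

120

Fix one person's seat to break rotational symmetry; the remaining 5 people can be arranged in (5)! = 120 ways.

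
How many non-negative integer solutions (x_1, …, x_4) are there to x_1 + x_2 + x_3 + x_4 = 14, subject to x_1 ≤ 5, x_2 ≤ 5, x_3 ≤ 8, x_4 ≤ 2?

62

Ignoring the caps, the number of non-negative solutions to x_1+…+x_4 = 14 is C(17,3) = 680.
Subtract solutions that violate a single cap (substitute x_i' = x_i − (cap_i+1)): x_1 ≥ 6 gives C(11,3) = 165; x_2 ≥ 6 gives C(11,3) = 165; x_3 ≥ 9 gives C(8,3) = 56; x_4 ≥ 3 gives C(14,3) = 364. Together 750.
Add back pairs where two caps are both exceeded: 10 + 0 + 56 + 0 + 56 + 10 = 132.
By inclusion–exclusion the count is 680 − 750 + 132 = 62.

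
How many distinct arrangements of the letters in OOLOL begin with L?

4

Fix L in the first position and arrange the remaining 4 letters.
Those 4 letters have O appearing 3 times, giving (4)!/(3!) = 4.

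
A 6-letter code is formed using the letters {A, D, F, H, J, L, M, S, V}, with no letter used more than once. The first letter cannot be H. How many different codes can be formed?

53760

The first letter has 9−1 = 8 choices (anything except H).
The remaining 5 letters are filled from the other 8 symbols without repetition: 8 × 7 × 6 × 5 × 4 = 6720.
Total: 8 × 6720 = 53760.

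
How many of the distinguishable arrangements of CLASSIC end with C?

360

Fix C in the last position and arrange the remaining 6 letters.
Those 6 letters have S appearing twice, giving (6)!/(2!) = 360.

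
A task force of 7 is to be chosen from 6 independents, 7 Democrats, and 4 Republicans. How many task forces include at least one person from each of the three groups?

Unrestricted: C(17,7) = 19448 ways to pick any 7 of the 17.
Selections missing a whole group: no independents → C(11,7) = 330; no Democrats → C(10,7) = 120; no Republicans → C(13,7) = 1716.
Add back selections omitting two groups (i.e. drawn from a single group): C(6,7) + C(7,7) + C(4,7) = 1.
By inclusion–exclusion: 19448 − 2166 + 1 = 17283.

17283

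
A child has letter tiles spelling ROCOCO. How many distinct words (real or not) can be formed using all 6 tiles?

60

The 6 letters of ROCOCO have repeats: C appearing twice and O appearing 3 times.
Dividing 6! = 720 by 3!·2! = 12 for the repeated letters gives 60.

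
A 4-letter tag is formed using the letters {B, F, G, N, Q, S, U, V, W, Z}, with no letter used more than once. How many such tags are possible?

5040

Choose and order 4 of the 10 symbols: the first letter has 10 options, the next 9, then 8, 7.
10 × 9 × 8 × 7 = 5040.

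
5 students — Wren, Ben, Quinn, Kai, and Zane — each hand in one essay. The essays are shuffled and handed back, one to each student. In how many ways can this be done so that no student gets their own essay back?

Count assignments avoiding every fixed point. For any j of the 5 students fixed to their own essay, the other 5−j can be arranged in (5−j)! ways.
By inclusion–exclusion this is Σ_{j=0}^{5} (−1)^j C(5,j)·(5−j)!.
Computing: 120 − 120 + 60 − 20 + 5 − 1 = 44.

44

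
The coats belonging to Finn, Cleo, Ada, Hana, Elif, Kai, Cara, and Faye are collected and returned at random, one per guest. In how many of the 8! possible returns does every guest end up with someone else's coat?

Let Aᵢ be the assignments in which guest i gets their own coat. We want the size of the complement of A₁∪…∪A_8.
By inclusion–exclusion this is Σ_{j=0}^{8} (−1)^j C(8,j)·(8−j)!.
Computing: 40320 − 40320 + 20160 − 6720 + 1680 − 336 + 56 − 8 + 1 = 14833.

14833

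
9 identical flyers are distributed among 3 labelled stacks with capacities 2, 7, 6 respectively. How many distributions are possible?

18

By stars and bars, unrestricted non-negative solutions to x_1+…+x_3 = 9 number C(9+2,2) = 55.
Subtract solutions that violate a single cap (substitute x_i' = x_i − (cap_i+1)): x_1 ≥ 3 gives C(8,2) = 28; x_2 ≥ 8 gives C(3,2) = 3; x_3 ≥ 7 gives C(4,2) = 6. Together 37.
No two caps can be exceeded simultaneously, so the pair terms are all 0.
By inclusion–exclusion the count is 55 − 37 + 0 = 18.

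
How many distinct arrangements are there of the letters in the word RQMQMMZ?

The 7 letters of RQMQMMZ have repeats: M appearing 3 times and Q appearing twice.
So there are 7! / (3!·2!) = 420 distinguishable arrangements.

420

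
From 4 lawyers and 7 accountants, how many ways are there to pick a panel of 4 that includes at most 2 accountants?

155

Split by how many accountants are chosen (0 through 2).
Sum: C(7,0)·C(4,4) + C(7,1)·C(4,3) + C(7,2)·C(4,2) = 1 + 28 + 126 = 155.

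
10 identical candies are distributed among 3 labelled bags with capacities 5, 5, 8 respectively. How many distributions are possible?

33

By stars and bars, unrestricted non-negative solutions to x_1+…+x_3 = 10 number C(10+2,2) = 66.
Subtract solutions that violate a single cap (substitute x_i' = x_i − (cap_i+1)): x_1 ≥ 6 gives C(6,2) = 15; x_2 ≥ 6 gives C(6,2) = 15; x_3 ≥ 9 gives C(3,2) = 3. Together 33.
No two caps can be exceeded simultaneously, so the pair terms are all 0.
By inclusion–exclusion the count is 66 − 33 + 0 = 33.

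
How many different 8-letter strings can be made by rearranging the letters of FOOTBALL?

FOOTBALL has 8 letters with L appearing twice and O appearing twice.
Dividing 8! = 40320 by 2!·2! = 4 for the repeated letters gives 10080.

10080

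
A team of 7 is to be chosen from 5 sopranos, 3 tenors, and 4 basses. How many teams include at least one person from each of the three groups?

747

Unrestricted: C(12,7) = 792 ways to pick any 7 of the 12.
Selections missing a whole group: no sopranos → C(7,7) = 1; no tenors → C(9,7) = 36; no basses → C(8,7) = 8.
Add back selections omitting two groups (i.e. drawn from a single group): C(5,7) + C(3,7) + C(4,7) = 0.
By inclusion–exclusion: 792 − 45 + 0 = 747.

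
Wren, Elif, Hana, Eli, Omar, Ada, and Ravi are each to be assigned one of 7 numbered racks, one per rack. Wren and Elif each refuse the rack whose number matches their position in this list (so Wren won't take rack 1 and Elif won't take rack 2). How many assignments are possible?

Let Aᵢ (for i ∈ {1, 2}) be the placements that put person i in their forbidden rack. Any j of these fix j positions, leaving (7−j)! ways to fill the rest, and there are C(2,j) ways to pick which j.
By inclusion–exclusion, the number of valid placements is Σ_{j=0}^{2} (−1)^j C(2,j)·(7−j)!.
Computing: 5040 − 1440 + 120 = 3720.

3720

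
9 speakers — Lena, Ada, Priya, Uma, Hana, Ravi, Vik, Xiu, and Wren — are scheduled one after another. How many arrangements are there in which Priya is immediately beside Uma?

Treat {Priya, Uma} as a single unit. There are 8 units to order, and the pair itself can be ordered 2 ways.
So the count is 2·(8)! = 80640.

80640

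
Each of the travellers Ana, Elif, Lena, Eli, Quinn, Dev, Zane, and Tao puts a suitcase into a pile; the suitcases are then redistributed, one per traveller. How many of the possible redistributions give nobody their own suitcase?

14833

Let Aᵢ be the assignments in which traveller i gets their own suitcase. We want the size of the complement of A₁∪…∪A_8.
By inclusion–exclusion this is Σ_{j=0}^{8} (−1)^j C(8,j)·(8−j)!.
Computing: 40320 − 40320 + 20160 − 6720 + 1680 − 336 + 56 − 8 + 1 = 14833.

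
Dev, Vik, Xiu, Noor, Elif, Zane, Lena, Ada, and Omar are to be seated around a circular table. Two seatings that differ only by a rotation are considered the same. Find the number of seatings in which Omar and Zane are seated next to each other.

10080

Treat {Omar, Zane} as one unit (2 internal orders) and seat the resulting 8 units around the table: (7)! circular arrangements.
So 2 × (7)! = 2 × 5040 = 10080.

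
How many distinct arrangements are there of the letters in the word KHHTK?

Letter multiplicities in KHHTK: H×2, K×2, T×1.
Dividing 5! = 120 by 2!·2! = 4 for the repeated letters gives 30.

30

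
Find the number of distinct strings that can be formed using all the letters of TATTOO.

60

The 6 letters of TATTOO have repeats: O appearing twice and T appearing 3 times.
The number of distinct arrangements is 6!/(3!·2!) = 720/12 = 60.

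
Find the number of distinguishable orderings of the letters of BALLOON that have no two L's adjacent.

There are 7!/(2!·2!) = 1260 arrangements of BALLOON in total.
If the two L's are adjacent, glue them into one block, leaving 6 items to arrange: (6)!/(2!) = 360 ways.
Subtracting, 1260 − 360 = 900 arrangements keep the L's apart.

900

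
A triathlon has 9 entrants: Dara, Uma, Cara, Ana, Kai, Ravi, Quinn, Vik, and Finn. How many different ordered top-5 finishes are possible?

15120

There are 9 choices for 1st place, 8 for 2nd, and so on down to 5 for position 5.
That gives 9 × 8 × 7 × 6 × 5 = 15120.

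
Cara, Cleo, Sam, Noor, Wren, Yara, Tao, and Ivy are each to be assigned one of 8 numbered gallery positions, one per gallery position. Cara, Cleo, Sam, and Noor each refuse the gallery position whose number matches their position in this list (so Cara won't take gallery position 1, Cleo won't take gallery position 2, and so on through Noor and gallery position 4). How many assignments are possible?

24024

Let Aᵢ (for 1 ≤ i ≤ 4) be the placements that put person i in their forbidden gallery position. Any j of these fix j positions, leaving (8−j)! ways to fill the rest, and there are C(4,j) ways to pick which j.
By inclusion–exclusion, the number of valid placements is Σ_{j=0}^{4} (−1)^j C(4,j)·(8−j)!.
Computing: 40320 − 20160 + 4320 − 480 + 24 = 24024.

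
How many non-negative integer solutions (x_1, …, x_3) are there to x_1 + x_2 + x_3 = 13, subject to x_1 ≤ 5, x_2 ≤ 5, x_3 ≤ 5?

Ignoring the caps, the number of non-negative solutions to x_1+…+x_3 = 13 is C(15,2) = 105.
Subtract solutions that violate a single cap (substitute x_i' = x_i − (cap_i+1)): x_1 ≥ 6 gives C(9,2) = 36; x_2 ≥ 6 gives C(9,2) = 36; x_3 ≥ 6 gives C(9,2) = 36. Together 108.
Add back pairs where two caps are both exceeded: 3 + 3 + 3 = 9.
By inclusion–exclusion the count is 105 − 108 + 9 = 6.

6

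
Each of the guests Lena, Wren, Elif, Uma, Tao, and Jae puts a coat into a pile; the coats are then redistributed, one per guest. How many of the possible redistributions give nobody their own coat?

This is the derangement count D_6: permutations of 6 items with no fixed point.
By inclusion–exclusion this is Σ_{j=0}^{6} (−1)^j C(6,j)·(6−j)!.
Computing: 720 − 720 + 360 − 120 + 30 − 6 + 1 = 265.

265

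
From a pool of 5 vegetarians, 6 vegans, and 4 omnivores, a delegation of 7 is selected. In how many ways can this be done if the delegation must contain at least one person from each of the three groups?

5949

Unrestricted: C(15,7) = 6435 ways to pick any 7 of the 15.
Subtract selections that omit an entire group: no vegetarians → C(10,7) = 120; no vegans → C(9,7) = 36; no omnivores → C(11,7) = 330.
Add back selections omitting two groups (i.e. drawn from a single group): C(5,7) + C(6,7) + C(4,7) = 0.
By inclusion–exclusion: 6435 − 486 + 0 = 5949.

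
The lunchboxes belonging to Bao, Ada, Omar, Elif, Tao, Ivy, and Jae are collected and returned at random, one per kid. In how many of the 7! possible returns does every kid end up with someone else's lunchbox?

1854

Let Aᵢ be the assignments in which kid i gets their own lunchbox. We want the size of the complement of A₁∪…∪A_7.
By inclusion–exclusion this is Σ_{j=0}^{7} (−1)^j C(7,j)·(7−j)!.
Computing: 5040 − 5040 + 2520 − 840 + 210 − 42 + 7 − 1 = 1854.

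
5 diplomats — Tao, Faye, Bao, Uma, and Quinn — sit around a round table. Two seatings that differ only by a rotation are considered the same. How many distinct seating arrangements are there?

24

Fix one person's seat to break rotational symmetry; the remaining 4 people can be arranged in (4)! = 24 ways.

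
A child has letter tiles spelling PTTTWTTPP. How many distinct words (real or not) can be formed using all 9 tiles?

PTTTWTTPP has 9 letters with P appearing 3 times and T appearing 5 times.
Dividing 9! = 362880 by 5!·3! = 720 for the repeated letters gives 504.

504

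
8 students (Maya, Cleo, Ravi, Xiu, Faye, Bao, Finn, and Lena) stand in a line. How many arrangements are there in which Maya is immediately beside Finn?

10080

Glue Maya and Finn into one block (2 internal orders), leaving 7 units to arrange in a row.
That gives 2 × 7! = 2 × 5040 = 10080.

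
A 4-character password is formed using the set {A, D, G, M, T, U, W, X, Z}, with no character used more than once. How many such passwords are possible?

With no repetition, fill the 4 characters in order: 9 choices, then 8, down to 6.
9 × 8 × 7 × 6 = 3024.

3024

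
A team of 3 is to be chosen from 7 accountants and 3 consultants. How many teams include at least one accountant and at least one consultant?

84

With no constraint there are C(10,3) = 120 possible selections.
Selections missing a whole group: no accountants → C(3,3) = 1; no consultants → C(7,3) = 35.
Both groups omitted at once is impossible, so 120 − 36 = 84.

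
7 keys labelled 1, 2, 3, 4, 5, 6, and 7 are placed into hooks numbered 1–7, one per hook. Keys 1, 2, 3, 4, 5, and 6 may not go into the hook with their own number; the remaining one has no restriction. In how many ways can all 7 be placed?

2119

Let Aᵢ (for 1 ≤ i ≤ 6) be the placements that put key i in its forbidden hook. Any j of these fix j positions, leaving (7−j)! ways to fill the rest, and there are C(6,j) ways to pick which j.
By inclusion–exclusion, the number of valid placements is Σ_{j=0}^{6} (−1)^j C(6,j)·(7−j)!.
Computing: 5040 − 4320 + 1800 − 480 + 90 − 12 + 1 = 2119.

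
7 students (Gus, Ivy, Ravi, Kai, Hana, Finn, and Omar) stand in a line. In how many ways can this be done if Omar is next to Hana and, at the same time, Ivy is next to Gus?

480

Treat {Omar,Hana} as one block (2 orders) and {Ivy,Gus} as another (2 orders).
That leaves 5 units to arrange: 2 × 2 × 5! = 4 × 120 = 480.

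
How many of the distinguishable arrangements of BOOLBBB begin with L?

15

With the first slot taken by L, it remains to arrange the other 6 letters (BOOBBB).
Those 6 letters have B appearing 4 times and O appearing twice, giving (6)!/(4!·2!) = 15.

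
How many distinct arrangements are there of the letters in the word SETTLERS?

SETTLERS has 8 letters with E appearing twice, S appearing twice, and T appearing twice.
Dividing 8! = 40320 by 2!·2!·2! = 8 for the repeated letters gives 5040.

5040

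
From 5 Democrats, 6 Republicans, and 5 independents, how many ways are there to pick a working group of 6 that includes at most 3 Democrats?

7722

Split by how many Democrats are chosen (0 through 3).
Sum: C(5,0)·C(11,6) + C(5,1)·C(11,5) + C(5,2)·C(11,4) + C(5,3)·C(11,3) = 462 + 2310 + 3300 + 1650 = 7722.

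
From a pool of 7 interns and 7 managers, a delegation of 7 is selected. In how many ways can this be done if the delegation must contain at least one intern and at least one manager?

With no constraint there are C(14,7) = 3432 possible selections.
Subtract selections that omit an entire group: no interns → C(7,7) = 1; no managers → C(7,7) = 1.
Both groups omitted at once is impossible, so 3432 − 2 = 3430.

3430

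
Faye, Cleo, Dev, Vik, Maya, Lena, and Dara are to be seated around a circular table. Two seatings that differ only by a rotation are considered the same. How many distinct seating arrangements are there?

720

Seat Faye anywhere (absorbing the rotational symmetry), then permute the other 6: (6)! = 720.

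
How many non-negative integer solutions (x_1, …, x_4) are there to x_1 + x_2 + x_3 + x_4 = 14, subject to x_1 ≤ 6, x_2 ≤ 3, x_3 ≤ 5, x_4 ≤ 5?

52

Ignoring the caps, the number of non-negative solutions to x_1+…+x_4 = 14 is C(17,3) = 680.
Subtract solutions that violate a single cap (substitute x_i' = x_i − (cap_i+1)): x_1 ≥ 7 gives C(10,3) = 120; x_2 ≥ 4 gives C(13,3) = 286; x_3 ≥ 6 gives C(11,3) = 165; x_4 ≥ 6 gives C(11,3) = 165. Together 736.
Add back pairs where two caps are both exceeded: 20 + 4 + 4 + 35 + 35 + 10 = 108.
By inclusion–exclusion the count is 680 − 736 + 108 = 52.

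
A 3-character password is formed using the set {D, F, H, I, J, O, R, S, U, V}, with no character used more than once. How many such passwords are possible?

This is a permutation of 3 out of 10: P(10,3) = 10!/7!.
That product is 10 × 9 × 8 = 720.

720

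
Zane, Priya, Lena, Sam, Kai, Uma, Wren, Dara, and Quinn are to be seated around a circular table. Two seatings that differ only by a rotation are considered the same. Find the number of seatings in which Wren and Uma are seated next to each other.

10080

Glue Wren and Uma into a block (2 internal orders). Seating 8 units around a circle gives (7)! arrangements.
So 2 × (7)! = 2 × 5040 = 10080.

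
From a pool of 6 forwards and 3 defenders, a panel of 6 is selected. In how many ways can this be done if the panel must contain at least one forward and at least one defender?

83

Total 6-person selections from all 9: C(9,6) = 84.
Selections missing a whole group: no forwards → C(3,6) = 0; no defenders → C(6,6) = 1.
Both groups omitted at once is impossible, so 84 − 1 = 83.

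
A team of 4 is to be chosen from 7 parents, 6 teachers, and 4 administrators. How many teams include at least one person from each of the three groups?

1176

Total 4-person selections from all 17: C(17,4) = 2380.
Selections missing a whole group: no parents → C(10,4) = 210; no teachers → C(11,4) = 330; no administrators → C(13,4) = 715.
Add back selections omitting two groups (i.e. drawn from a single group): C(7,4) + C(6,4) + C(4,4) = 51.
By inclusion–exclusion: 2380 − 1255 + 51 = 1176.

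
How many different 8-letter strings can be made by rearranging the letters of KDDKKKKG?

Letter multiplicities in KDDKKKKG: D×2, G×1, K×5.
So there are 8! / (5!·2!) = 168 distinguishable arrangements.

168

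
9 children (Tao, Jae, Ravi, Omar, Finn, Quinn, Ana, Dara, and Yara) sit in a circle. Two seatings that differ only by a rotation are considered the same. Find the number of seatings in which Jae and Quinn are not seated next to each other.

30240

All circular seatings of 9 people number (8)! = 40320.
Those with Jae next to Quinn: fuse the pair into one unit and seat 8 units around a circle — 2·(7)! = 10080.
Subtracting, 40320 − 10080 = 30240.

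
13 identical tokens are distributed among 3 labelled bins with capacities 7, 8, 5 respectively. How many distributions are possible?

33

By stars and bars, unrestricted non-negative solutions to x_1+…+x_3 = 13 number C(13+2,2) = 105.
Subtract solutions that violate a single cap (substitute x_i' = x_i − (cap_i+1)): x_1 ≥ 8 gives C(7,2) = 21; x_2 ≥ 9 gives C(6,2) = 15; x_3 ≥ 6 gives C(9,2) = 36. Together 72.
No two caps can be exceeded simultaneously, so the pair terms are all 0.
By inclusion–exclusion the count is 105 − 72 + 0 = 33.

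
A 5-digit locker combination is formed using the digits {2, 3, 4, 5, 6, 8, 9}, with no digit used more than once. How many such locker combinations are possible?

This is a permutation of 5 out of 7: P(7,5) = 7!/2!.
That product is 7 × 6 × 5 × 4 × 3 = 2520.

2520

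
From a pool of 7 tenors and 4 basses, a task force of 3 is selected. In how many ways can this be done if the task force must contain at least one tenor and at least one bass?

Unrestricted: C(11,3) = 165 ways to pick any 3 of the 11.
Selections missing a whole group: no tenors → C(4,3) = 4; no basses → C(7,3) = 35.
Both groups omitted at once is impossible, so 165 − 39 = 126.

126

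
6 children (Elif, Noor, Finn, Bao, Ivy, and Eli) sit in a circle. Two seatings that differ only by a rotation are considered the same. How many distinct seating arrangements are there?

Around a circle, 6 distinct people have 6!/6 = (5)! = 120 rotationally distinct seatings.

120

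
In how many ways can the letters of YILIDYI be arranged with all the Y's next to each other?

Treat the 2 copies of Y as a single block. The multiset to arrange is then {YY, D, I, I, I, L}, 6 items in all.
That gives (6)!/(3!) = 120 arrangements.

120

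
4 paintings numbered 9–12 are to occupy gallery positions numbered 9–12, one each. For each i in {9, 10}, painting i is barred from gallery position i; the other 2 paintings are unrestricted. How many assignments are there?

14

Let Aᵢ (for i ∈ {9, 10}) be the placements that put painting i in its forbidden gallery position. Any j of these fix j positions, leaving (4−j)! ways to fill the rest, and there are C(2,j) ways to pick which j.
By inclusion–exclusion, the number of valid placements is Σ_{j=0}^{2} (−1)^j C(2,j)·(4−j)!.
Computing: 24 − 12 + 2 = 14.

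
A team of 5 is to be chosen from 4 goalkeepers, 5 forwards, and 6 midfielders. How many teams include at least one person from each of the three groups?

Total 5-person selections from all 15: C(15,5) = 3003.
Selections missing a whole group: no goalkeepers → C(11,5) = 462; no forwards → C(10,5) = 252; no midfielders → C(9,5) = 126.
Add back selections omitting two groups (i.e. drawn from a single group): C(4,5) + C(5,5) + C(6,5) = 7.
By inclusion–exclusion: 3003 − 840 + 7 = 2170.

2170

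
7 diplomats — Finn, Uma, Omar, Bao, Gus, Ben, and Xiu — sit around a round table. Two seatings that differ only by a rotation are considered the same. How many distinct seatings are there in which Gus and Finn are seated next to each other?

240

Treat {Gus, Finn} as one unit (2 internal orders) and seat the resulting 6 units around the table: (5)! circular arrangements.
So 2 × (5)! = 2 × 120 = 240.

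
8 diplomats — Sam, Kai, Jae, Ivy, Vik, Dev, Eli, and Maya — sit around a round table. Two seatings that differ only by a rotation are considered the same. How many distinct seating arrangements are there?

5040

Around a circle, 8 distinct people have 8!/8 = (7)! = 5040 rotationally distinct seatings.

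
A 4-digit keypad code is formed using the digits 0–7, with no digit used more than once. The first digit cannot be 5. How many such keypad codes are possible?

1470

The first digit has 8−1 = 7 choices (anything except 5).
The remaining 3 digits are filled from the other 7 symbols without repetition: 7 × 6 × 5 = 210.
Total: 7 × 210 = 1470.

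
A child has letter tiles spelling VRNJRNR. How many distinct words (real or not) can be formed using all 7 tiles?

The 7 letters of VRNJRNR have repeats: N appearing twice and R appearing 3 times.
So there are 7! / (3!·2!) = 420 distinguishable arrangements.

420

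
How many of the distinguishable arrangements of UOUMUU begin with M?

5

With the first slot taken by M, it remains to arrange the other 5 letters (UOUUU).
Those 5 letters have U appearing 4 times, giving (5)!/(4!) = 5.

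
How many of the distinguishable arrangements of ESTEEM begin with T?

20

With the first slot taken by T, it remains to arrange the other 5 letters (ESEEM).
Those 5 letters have E appearing 3 times, giving (5)!/(3!) = 20.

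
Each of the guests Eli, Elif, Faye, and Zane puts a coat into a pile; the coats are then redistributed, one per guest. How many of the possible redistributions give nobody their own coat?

9

Count assignments avoiding every fixed point. For any j of the 4 guests fixed to their own coat, the other 4−j can be arranged in (4−j)! ways.
By inclusion–exclusion this is Σ_{j=0}^{4} (−1)^j C(4,j)·(4−j)!.
Computing: 24 − 24 + 12 − 4 + 1 = 9.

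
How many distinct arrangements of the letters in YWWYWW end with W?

Fix W in the last position and arrange the remaining 5 letters.
Those 5 letters have W appearing 3 times and Y appearing twice, giving (5)!/(3!·2!) = 10.

10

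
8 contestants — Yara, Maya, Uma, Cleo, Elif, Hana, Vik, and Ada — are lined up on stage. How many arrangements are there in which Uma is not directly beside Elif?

Of the 8! = 40320 arrangements, those with Uma and Elif adjacent number 2 × 7! = 10080 (treat the pair as a block with 2 internal orders).
So 40320 − 10080 = 30240 arrangements keep them apart.

30240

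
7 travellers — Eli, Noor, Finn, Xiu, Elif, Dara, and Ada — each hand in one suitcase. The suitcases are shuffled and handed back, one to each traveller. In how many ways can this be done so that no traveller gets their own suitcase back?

Let Aᵢ be the assignments in which traveller i gets their own suitcase. We want the size of the complement of A₁∪…∪A_7.
By inclusion–exclusion this is Σ_{j=0}^{7} (−1)^j C(7,j)·(7−j)!.
Computing: 5040 − 5040 + 2520 − 840 + 210 − 42 + 7 − 1 = 1854.

1854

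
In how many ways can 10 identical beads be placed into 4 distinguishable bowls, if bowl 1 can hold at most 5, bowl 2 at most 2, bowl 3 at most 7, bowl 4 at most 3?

By stars and bars, unrestricted non-negative solutions to x_1+…+x_4 = 10 number C(10+3,3) = 286.
Subtract solutions that violate a single cap (substitute x_i' = x_i − (cap_i+1)): x_1 ≥ 6 gives C(7,3) = 35; x_2 ≥ 3 gives C(10,3) = 120; x_3 ≥ 8 gives C(5,3) = 10; x_4 ≥ 4 gives C(9,3) = 84. Together 249.
Add back pairs where two caps are both exceeded: 4 + 0 + 1 + 0 + 20 + 0 = 25.
By inclusion–exclusion the count is 286 − 249 + 25 = 62.

62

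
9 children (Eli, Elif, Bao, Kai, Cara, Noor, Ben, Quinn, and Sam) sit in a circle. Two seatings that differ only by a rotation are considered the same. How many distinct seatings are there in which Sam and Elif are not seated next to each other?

30240

Without the restriction there are (8)! = 40320 seatings.
Seatings with Sam beside Elif: treat them as a block with 2 internal orders, giving 2 × (7)! = 10080.
Subtracting, 40320 − 10080 = 30240.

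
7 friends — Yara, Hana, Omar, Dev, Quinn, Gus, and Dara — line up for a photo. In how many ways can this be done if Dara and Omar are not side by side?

3600

Of the 7! = 5040 arrangements, those with Dara and Omar adjacent number 2 × 6! = 1440 (treat the pair as a block with 2 internal orders).
Complementary counting: 5040 − 1440 = 3600.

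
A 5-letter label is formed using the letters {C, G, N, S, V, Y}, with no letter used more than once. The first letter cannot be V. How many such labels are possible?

600

The first letter has 6−1 = 5 choices (anything except V).
The remaining 4 letters are filled from the other 5 symbols without repetition: 5 × 4 × 3 × 2 = 120.
Total: 5 × 120 = 600.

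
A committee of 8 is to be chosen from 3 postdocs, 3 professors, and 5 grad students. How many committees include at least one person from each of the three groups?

With no constraint there are C(11,8) = 165 possible selections.
Selections missing a whole group: no postdocs → C(8,8) = 1; no professors → C(8,8) = 1; no grad students → C(6,8) = 0.
Add back selections omitting two groups (i.e. drawn from a single group): C(3,8) + C(3,8) + C(5,8) = 0.
By inclusion–exclusion: 165 − 2 + 0 = 163.

163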